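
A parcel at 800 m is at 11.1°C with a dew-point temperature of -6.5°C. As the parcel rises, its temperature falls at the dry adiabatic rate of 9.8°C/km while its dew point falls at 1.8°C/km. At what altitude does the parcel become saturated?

3000 m

T and T_d converge at 9.8 − 1.8 = 8°C per km
Height above start = (11.1 − (-6.5)) / 8 = 2.2 km
LCL altitude = 800 m + 2200 m = 3000 m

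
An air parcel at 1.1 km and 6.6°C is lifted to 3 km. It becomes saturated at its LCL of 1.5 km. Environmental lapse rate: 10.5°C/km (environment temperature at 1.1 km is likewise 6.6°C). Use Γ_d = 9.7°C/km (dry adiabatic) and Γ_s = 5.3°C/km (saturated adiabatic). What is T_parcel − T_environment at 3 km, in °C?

+8.12°C (parcel warmer than environment)

Parcel:
  1100–1500 m, dry: Δz = 0.4 km ⇒ ΔT = -3.88°C; T = 2.72°C
  1500–3000 m, saturated: Δz = 1.5 km ⇒ ΔT = -7.95°C; T = -5.23°C
Environment:
  1100–3000 m, environment: Δz = 1.9 km ⇒ ΔT = -19.95°C; T = -13.35°C
T_parcel − T_env = -5.23 − (-13.35) = +8.12°C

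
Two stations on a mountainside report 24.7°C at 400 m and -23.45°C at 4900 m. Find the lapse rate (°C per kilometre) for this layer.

10.7°C/km

Γ = −ΔT/Δz = (24.7 − (-23.45)) / (4900 − 400) m
  = 48.15°C / 4.5 km = 10.7°C/km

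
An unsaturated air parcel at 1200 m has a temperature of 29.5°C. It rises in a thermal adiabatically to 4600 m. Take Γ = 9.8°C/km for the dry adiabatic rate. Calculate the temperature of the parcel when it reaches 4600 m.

1200–4600 m, dry adiabatic: Δz = 3.4 km ⇒ ΔT = -33.32°C; T = -3.82°C

-3.82°C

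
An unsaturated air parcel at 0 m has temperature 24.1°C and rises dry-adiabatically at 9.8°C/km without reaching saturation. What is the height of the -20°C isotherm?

4500 m

Height above start = (24.1 − (-20)) / 9.8 = 4.5 km
Altitude = 0 m + 4500 m = 4500 m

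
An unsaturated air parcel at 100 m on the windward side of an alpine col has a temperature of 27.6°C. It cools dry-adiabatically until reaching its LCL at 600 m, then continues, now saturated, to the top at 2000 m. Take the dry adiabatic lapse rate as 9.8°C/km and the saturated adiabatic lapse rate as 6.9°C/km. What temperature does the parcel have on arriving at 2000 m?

13.04°C

Dry to 600 m: -9.8 × 0.5 km = -4.9°C, so T = 22.7°C.
Saturated to 2000 m: -6.9 × 1.4 km = -9.66°C, so T = 13.04°C.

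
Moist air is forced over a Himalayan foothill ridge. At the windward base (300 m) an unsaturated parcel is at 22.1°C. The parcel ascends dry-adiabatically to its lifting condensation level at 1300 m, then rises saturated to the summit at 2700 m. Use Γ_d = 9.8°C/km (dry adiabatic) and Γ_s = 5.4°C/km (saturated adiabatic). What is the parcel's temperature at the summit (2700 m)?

4.74°C

From 300 m to 1300 m (dry): cools by 9.8 × 1 = 9.8°C, giving 12.3°C.
From 1300 m to 2700 m (saturated): cools by 5.4 × 1.4 = 7.56°C, giving 4.74°C.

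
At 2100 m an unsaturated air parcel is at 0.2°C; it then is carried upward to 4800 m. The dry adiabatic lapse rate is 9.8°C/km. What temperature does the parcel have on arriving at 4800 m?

2100–4800 m, dry adiabatic: Δz = 2.7 km ⇒ ΔT = -26.46°C; T = -26.26°C

-26.26°C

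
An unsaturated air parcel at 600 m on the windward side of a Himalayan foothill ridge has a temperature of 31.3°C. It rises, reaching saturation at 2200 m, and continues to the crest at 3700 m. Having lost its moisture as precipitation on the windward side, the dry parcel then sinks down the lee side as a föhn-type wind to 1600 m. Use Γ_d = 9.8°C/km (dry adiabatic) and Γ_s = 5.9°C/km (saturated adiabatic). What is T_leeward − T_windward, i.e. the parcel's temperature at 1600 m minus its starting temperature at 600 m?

From 600 m to 2200 m (dry): cools by 9.8 × 1.6 = 15.68°C, giving 15.62°C.
From 2200 m to 3700 m (saturated): cools by 5.9 × 1.5 = 8.85°C, giving 6.77°C.
From 3700 m to 1600 m (dry descent): warms by 9.8 × 2.1 = 20.58°C, giving 27.35°C.
Net change vs windward start: 27.35 − 31.3 = -3.95°C

-3.95°C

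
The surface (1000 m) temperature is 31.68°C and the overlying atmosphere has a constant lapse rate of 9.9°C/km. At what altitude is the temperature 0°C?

4200 m

Height above start = (31.68 − 0) / 9.9 = 3.2 km
Altitude = 1000 m + 3200 m = 4200 m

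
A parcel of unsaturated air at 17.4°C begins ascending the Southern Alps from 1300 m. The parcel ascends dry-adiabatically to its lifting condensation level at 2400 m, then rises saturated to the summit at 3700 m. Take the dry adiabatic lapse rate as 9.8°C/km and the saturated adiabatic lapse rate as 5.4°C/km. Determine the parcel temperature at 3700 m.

From 1300 m to 2400 m (dry): cools by 9.8 × 1.1 = 10.78°C, giving 6.62°C.
From 2400 m to 3700 m (saturated): cools by 5.4 × 1.3 = 7.02°C, giving -0.4°C.

-0.4°C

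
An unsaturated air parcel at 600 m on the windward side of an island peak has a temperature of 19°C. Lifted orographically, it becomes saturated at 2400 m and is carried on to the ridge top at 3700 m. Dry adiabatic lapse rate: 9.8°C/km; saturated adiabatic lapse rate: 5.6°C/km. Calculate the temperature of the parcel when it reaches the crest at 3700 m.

From 600 m to 2400 m (dry): cools by 9.8 × 1.8 = 17.64°C, giving 1.36°C.
From 2400 m to 3700 m (saturated): cools by 5.6 × 1.3 = 7.28°C, giving -5.92°C.

-5.92°C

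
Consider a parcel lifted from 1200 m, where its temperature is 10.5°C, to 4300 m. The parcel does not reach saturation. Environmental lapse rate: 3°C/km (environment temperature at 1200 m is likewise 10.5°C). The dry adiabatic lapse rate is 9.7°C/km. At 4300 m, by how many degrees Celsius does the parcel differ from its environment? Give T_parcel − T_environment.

Parcel:
  1200 → 4300 m (dry, 9.7°C/km): ΔT = -9.7 × 3.1 = -30.07°C → T = -19.57°C
Environment:
  1200 → 4300 m (environment, 3°C/km): ΔT = -3 × 3.1 = -9.3°C → T = 1.2°C
T_parcel − T_env = -19.57 − 1.2 = -20.77°C

-20.77°C (parcel cooler than environment)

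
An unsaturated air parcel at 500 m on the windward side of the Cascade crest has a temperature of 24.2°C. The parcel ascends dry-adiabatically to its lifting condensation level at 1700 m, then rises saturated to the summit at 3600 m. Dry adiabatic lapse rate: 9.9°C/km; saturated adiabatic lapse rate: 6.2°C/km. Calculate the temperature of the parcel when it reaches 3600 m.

From 500 m to 1700 m (dry): cools by 9.9 × 1.2 = 11.88°C, giving 12.32°C.
From 1700 m to 3600 m (saturated): cools by 6.2 × 1.9 = 11.78°C, giving 0.54°C.

0.54°C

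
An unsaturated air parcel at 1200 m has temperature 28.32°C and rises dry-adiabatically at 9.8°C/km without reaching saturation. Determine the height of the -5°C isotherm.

Height above start = (28.32 − (-5)) / 9.8 = 3.4 km
Altitude = 1200 m + 3400 m = 4600 m

4600 m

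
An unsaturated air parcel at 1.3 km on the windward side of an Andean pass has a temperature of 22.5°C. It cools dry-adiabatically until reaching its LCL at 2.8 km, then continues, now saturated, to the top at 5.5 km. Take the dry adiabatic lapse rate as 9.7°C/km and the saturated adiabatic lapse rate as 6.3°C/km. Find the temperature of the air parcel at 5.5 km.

-9.06°C

1300–2800 m, dry: Δz = 1.5 km ⇒ ΔT = -14.55°C; T = 7.95°C
2800–5500 m, saturated: Δz = 2.7 km ⇒ ΔT = -17.01°C; T = -9.06°C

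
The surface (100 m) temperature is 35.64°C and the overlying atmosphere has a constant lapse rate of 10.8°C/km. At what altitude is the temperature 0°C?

Height above start = (35.64 − 0) / 10.8 = 3.3 km
Altitude = 100 m + 3300 m = 3400 m

3400 m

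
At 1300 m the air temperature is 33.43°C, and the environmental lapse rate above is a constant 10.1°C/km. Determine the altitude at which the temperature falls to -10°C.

Height above start = (33.43 − (-10)) / 10.1 = 4.3 km
Altitude = 1300 m + 4300 m = 5600 m

5600 m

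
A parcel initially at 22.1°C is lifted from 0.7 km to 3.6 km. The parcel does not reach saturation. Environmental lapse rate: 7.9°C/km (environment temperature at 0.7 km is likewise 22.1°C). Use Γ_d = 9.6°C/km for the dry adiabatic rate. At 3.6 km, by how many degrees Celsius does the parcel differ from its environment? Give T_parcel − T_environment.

Parcel:
  From 700 m to 3600 m (dry): cools by 9.6 × 2.9 = 27.84°C, giving -5.74°C.
Environment:
  From 700 m to 3600 m (environment): cools by 7.9 × 2.9 = 22.91°C, giving -0.81°C.
T_parcel − T_env = -5.74 − (-0.81) = -4.93°C

-4.93°C (parcel cooler than environment)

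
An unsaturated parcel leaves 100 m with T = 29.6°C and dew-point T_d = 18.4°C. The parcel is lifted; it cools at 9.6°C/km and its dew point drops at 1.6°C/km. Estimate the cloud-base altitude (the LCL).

1500 m

T and T_d converge at 9.6 − 1.6 = 8°C per km
Height above start = (29.6 − 18.4) / 8 = 1.4 km
LCL altitude = 100 m + 1400 m = 1500 m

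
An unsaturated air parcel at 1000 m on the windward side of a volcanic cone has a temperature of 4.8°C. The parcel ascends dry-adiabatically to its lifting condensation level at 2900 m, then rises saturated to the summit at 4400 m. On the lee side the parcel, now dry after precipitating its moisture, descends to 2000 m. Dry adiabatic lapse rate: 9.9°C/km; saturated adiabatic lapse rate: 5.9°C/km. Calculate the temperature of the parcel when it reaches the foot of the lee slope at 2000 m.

1000–2900 m, dry: Δz = 1.9 km ⇒ ΔT = -18.81°C; T = -14.01°C
2900–4400 m, saturated: Δz = 1.5 km ⇒ ΔT = -8.85°C; T = -22.86°C
4400–2000 m, dry descent: Δz = 2.4 km ⇒ ΔT = +23.76°C; T = 0.9°C

0.9°C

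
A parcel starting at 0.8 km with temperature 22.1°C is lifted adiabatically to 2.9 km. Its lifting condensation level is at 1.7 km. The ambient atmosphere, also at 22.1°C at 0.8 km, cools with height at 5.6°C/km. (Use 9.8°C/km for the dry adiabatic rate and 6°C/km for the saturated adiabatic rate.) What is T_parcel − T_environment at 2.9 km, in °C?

Parcel:
  800–1700 m, dry: Δz = 0.9 km ⇒ ΔT = -8.82°C; T = 13.28°C
  1700–2900 m, saturated: Δz = 1.2 km ⇒ ΔT = -7.2°C; T = 6.08°C
Environment:
  800–2900 m, environment: Δz = 2.1 km ⇒ ΔT = -11.76°C; T = 10.34°C
T_parcel − T_env = 6.08 − 10.34 = -4.26°C

-4.26°C (parcel cooler than environment)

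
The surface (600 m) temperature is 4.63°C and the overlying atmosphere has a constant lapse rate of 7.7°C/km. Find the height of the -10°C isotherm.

Height above start = (4.63 − (-10)) / 7.7 = 1.9 km
Altitude = 600 m + 1900 m = 2500 m

2500 m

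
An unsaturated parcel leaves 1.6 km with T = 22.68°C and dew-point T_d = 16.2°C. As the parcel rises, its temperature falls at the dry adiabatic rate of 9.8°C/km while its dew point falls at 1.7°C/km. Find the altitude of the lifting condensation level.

T and T_d converge at 9.8 − 1.7 = 8.1°C per km
Height above start = (22.68 − 16.2) / 8.1 = 0.8 km
LCL altitude = 1600 m + 800 m = 2400 m

2.4 km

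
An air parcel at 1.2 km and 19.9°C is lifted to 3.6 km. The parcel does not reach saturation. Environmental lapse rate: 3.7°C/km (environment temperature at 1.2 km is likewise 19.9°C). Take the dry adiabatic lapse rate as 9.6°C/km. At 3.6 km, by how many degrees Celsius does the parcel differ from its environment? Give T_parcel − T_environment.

-14.16°C (parcel cooler than environment)

Parcel:
  From 1200 m to 3600 m (dry): cools by 9.6 × 2.4 = 23.04°C, giving -3.14°C.
Environment:
  From 1200 m to 3600 m (environment): cools by 3.7 × 2.4 = 8.88°C, giving 11.02°C.
T_parcel − T_env = -3.14 − 11.02 = -14.16°C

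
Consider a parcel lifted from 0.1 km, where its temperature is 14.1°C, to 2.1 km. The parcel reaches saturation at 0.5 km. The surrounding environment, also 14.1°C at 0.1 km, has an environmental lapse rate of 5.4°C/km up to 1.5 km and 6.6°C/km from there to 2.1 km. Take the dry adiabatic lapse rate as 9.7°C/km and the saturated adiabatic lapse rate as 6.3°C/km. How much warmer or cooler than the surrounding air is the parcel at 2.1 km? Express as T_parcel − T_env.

Parcel:
  100 → 500 m (dry, 9.7°C/km): ΔT = -9.7 × 0.4 = -3.88°C → T = 10.22°C
  500 → 2100 m (saturated, 6.3°C/km): ΔT = -6.3 × 1.6 = -10.08°C → T = 0.14°C
Environment:
  100 → 1500 m (environment, lower layer, 5.4°C/km): ΔT = -5.4 × 1.4 = -7.56°C → T = 6.54°C
  1500 → 2100 m (environment, upper layer, 6.6°C/km): ΔT = -6.6 × 0.6 = -3.96°C → T = 2.58°C
T_parcel − T_env = 0.14 − 2.58 = -2.44°C

-2.44°C (parcel cooler than environment)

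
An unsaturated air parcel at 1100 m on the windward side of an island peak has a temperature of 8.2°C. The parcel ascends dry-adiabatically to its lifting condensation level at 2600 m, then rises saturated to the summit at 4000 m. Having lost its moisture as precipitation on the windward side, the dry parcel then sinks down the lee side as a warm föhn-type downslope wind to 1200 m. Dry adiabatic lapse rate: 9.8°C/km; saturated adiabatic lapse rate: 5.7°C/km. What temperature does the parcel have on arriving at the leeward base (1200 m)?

12.96°C

From 1100 m to 2600 m (dry): cools by 9.8 × 1.5 = 14.7°C, giving -6.5°C.
From 2600 m to 4000 m (saturated): cools by 5.7 × 1.4 = 7.98°C, giving -14.48°C.
From 4000 m to 1200 m (dry descent): warms by 9.8 × 2.8 = 27.44°C, giving 12.96°C.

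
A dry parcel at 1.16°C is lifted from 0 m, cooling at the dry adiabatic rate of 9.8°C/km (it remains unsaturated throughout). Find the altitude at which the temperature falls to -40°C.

4200 m

Height above start = (1.16 − (-40)) / 9.8 = 4.2 km
Altitude = 0 m + 4200 m = 4200 m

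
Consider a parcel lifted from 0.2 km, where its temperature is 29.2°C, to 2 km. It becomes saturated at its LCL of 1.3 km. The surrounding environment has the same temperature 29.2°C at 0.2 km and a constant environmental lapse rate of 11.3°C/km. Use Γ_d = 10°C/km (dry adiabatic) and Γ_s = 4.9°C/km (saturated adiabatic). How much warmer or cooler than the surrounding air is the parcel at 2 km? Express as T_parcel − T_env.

Parcel:
  200 → 1300 m (dry, 10°C/km): ΔT = -10 × 1.1 = -11°C → T = 18.2°C
  1300 → 2000 m (saturated, 4.9°C/km): ΔT = -4.9 × 0.7 = -3.43°C → T = 14.77°C
Environment:
  200 → 2000 m (environment, 11.3°C/km): ΔT = -11.3 × 1.8 = -20.34°C → T = 8.86°C
T_parcel − T_env = 14.77 − 8.86 = +5.91°C

+5.91°C (parcel warmer than environment)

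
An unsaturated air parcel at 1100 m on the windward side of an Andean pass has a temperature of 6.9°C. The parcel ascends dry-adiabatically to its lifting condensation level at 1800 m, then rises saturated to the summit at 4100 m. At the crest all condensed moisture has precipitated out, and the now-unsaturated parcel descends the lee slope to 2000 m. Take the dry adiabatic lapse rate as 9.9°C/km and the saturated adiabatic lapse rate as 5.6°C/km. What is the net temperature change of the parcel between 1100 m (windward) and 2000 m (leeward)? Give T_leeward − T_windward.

Dry to 1800 m: -9.9 × 0.7 km = -6.93°C, so T = -0.03°C.
Saturated to 4100 m: -5.6 × 2.3 km = -12.88°C, so T = -12.91°C.
Dry descent to 2000 m: +9.9 × 2.1 km = +20.79°C, so T = 7.88°C.
Net change vs windward start: 7.88 − 6.9 = +0.98°C

+0.98°C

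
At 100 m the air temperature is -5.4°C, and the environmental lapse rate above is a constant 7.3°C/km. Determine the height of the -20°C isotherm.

2100 m

Height above start = (-5.4 − (-20)) / 7.3 = 2 km
Altitude = 100 m + 2000 m = 2100 m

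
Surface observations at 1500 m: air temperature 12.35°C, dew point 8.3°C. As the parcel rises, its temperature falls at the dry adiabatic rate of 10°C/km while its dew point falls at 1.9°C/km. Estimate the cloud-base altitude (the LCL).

2000 m

T and T_d converge at 10 − 1.9 = 8.1°C per km
Height above start = (12.35 − 8.3) / 8.1 = 0.5 km
LCL altitude = 1500 m + 500 m = 2000 m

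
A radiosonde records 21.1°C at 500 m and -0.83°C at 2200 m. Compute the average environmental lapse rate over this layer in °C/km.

Γ = −ΔT/Δz = (21.1 − (-0.83)) / (2200 − 500) m
  = 21.93°C / 1.7 km = 12.9°C/km

12.9°C/km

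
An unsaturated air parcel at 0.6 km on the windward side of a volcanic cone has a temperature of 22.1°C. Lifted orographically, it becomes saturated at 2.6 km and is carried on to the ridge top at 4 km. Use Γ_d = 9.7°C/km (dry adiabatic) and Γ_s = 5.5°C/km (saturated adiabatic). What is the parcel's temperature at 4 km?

600 → 2600 m (dry, 9.7°C/km): ΔT = -9.7 × 2 = -19.4°C → T = 2.7°C
2600 → 4000 m (saturated, 5.5°C/km): ΔT = -5.5 × 1.4 = -7.7°C → T = -5°C

-5°C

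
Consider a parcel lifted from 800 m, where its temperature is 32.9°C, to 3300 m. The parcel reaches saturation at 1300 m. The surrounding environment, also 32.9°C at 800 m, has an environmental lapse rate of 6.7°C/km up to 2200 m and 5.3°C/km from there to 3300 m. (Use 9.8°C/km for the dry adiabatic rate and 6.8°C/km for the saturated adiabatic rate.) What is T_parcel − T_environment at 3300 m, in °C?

-3.29°C (parcel cooler than environment)

Parcel:
  From 800 m to 1300 m (dry): cools by 9.8 × 0.5 = 4.9°C, giving 28°C.
  From 1300 m to 3300 m (saturated): cools by 6.8 × 2 = 13.6°C, giving 14.4°C.
Environment:
  From 800 m to 2200 m (environment, lower layer): cools by 6.7 × 1.4 = 9.38°C, giving 23.52°C.
  From 2200 m to 3300 m (environment, upper layer): cools by 5.3 × 1.1 = 5.83°C, giving 17.69°C.
T_parcel − T_env = 14.4 − 17.69 = -3.29°C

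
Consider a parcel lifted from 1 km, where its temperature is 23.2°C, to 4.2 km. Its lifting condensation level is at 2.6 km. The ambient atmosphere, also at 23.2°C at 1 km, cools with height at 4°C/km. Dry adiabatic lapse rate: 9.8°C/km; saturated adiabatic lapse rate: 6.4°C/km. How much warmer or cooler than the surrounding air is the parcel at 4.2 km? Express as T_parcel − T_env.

Parcel:
  1000 → 2600 m (dry, 9.8°C/km): ΔT = -9.8 × 1.6 = -15.68°C → T = 7.52°C
  2600 → 4200 m (saturated, 6.4°C/km): ΔT = -6.4 × 1.6 = -10.24°C → T = -2.72°C
Environment:
  1000 → 4200 m (environment, 4°C/km): ΔT = -4 × 3.2 = -12.8°C → T = 10.4°C
T_parcel − T_env = -2.72 − 10.4 = -13.12°C

-13.12°C (parcel cooler than environment)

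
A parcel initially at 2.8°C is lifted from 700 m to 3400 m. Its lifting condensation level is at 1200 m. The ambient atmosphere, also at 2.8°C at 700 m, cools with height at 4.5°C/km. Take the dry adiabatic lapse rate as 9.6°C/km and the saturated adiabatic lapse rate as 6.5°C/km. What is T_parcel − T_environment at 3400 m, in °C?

Parcel:
  700–1200 m, dry: Δz = 0.5 km ⇒ ΔT = -4.8°C; T = -2°C
  1200–3400 m, saturated: Δz = 2.2 km ⇒ ΔT = -14.3°C; T = -16.3°C
Environment:
  700–3400 m, environment: Δz = 2.7 km ⇒ ΔT = -12.15°C; T = -9.35°C
T_parcel − T_env = -16.3 − (-9.35) = -6.95°C

-6.95°C (parcel cooler than environment)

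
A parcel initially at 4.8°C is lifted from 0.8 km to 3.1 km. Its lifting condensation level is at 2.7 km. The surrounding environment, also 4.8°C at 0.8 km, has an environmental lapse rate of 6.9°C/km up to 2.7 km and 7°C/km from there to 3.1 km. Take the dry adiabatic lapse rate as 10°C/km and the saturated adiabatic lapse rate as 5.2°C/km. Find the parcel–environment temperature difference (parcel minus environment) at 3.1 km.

Parcel:
  From 800 m to 2700 m (dry): cools by 10 × 1.9 = 19°C, giving -14.2°C.
  From 2700 m to 3100 m (saturated): cools by 5.2 × 0.4 = 2.08°C, giving -16.28°C.
Environment:
  From 800 m to 2700 m (environment, lower layer): cools by 6.9 × 1.9 = 13.11°C, giving -8.31°C.
  From 2700 m to 3100 m (environment, upper layer): cools by 7 × 0.4 = 2.8°C, giving -11.11°C.
T_parcel − T_env = -16.28 − (-11.11) = -5.17°C

-5.17°C (parcel cooler than environment)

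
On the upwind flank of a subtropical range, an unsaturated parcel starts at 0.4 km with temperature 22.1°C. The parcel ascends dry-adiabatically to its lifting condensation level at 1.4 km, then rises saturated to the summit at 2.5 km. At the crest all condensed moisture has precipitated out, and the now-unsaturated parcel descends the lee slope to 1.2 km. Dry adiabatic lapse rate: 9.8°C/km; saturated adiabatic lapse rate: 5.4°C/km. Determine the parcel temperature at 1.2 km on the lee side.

From 400 m to 1400 m (dry): cools by 9.8 × 1 = 9.8°C, giving 12.3°C.
From 1400 m to 2500 m (saturated): cools by 5.4 × 1.1 = 5.94°C, giving 6.36°C.
From 2500 m to 1200 m (dry descent): warms by 9.8 × 1.3 = 12.74°C, giving 19.1°C.

19.1°C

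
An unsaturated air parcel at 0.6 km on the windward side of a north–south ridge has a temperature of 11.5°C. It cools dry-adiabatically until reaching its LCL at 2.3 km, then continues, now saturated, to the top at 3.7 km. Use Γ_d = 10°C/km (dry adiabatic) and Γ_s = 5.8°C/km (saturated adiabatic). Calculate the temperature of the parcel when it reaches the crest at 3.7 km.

Dry to 2300 m: -10 × 1.7 km = -17°C, so T = -5.5°C.
Saturated to 3700 m: -5.8 × 1.4 km = -8.12°C, so T = -13.62°C.

-13.62°C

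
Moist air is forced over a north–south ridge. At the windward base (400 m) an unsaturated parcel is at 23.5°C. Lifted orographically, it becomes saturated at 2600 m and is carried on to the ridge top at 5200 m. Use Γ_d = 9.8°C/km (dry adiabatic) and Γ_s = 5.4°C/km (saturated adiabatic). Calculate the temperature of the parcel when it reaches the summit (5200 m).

-12.1°C

400–2600 m, dry: Δz = 2.2 km ⇒ ΔT = -21.56°C; T = 1.94°C
2600–5200 m, saturated: Δz = 2.6 km ⇒ ΔT = -14.04°C; T = -12.1°C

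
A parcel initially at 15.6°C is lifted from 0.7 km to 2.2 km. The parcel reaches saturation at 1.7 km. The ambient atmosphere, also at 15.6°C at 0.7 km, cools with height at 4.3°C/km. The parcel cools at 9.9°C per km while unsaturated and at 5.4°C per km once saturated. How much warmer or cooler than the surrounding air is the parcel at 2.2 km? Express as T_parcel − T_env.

-6.15°C (parcel cooler than environment)

Parcel:
  700–1700 m, dry: Δz = 1 km ⇒ ΔT = -9.9°C; T = 5.7°C
  1700–2200 m, saturated: Δz = 0.5 km ⇒ ΔT = -2.7°C; T = 3°C
Environment:
  700–2200 m, environment: Δz = 1.5 km ⇒ ΔT = -6.45°C; T = 9.15°C
T_parcel − T_env = 3 − 9.15 = -6.15°C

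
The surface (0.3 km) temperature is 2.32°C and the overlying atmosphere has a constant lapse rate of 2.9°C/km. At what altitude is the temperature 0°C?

Height above start = (2.32 − 0) / 2.9 = 0.8 km
Altitude = 300 m + 800 m = 1100 m

1.1 km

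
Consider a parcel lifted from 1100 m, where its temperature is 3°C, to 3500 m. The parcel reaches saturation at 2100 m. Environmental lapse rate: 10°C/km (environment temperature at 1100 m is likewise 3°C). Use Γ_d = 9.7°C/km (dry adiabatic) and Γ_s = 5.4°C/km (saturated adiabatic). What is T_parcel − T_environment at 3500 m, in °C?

Parcel:
  1100–2100 m, dry: Δz = 1 km ⇒ ΔT = -9.7°C; T = -6.7°C
  2100–3500 m, saturated: Δz = 1.4 km ⇒ ΔT = -7.56°C; T = -14.26°C
Environment:
  1100–3500 m, environment: Δz = 2.4 km ⇒ ΔT = -24°C; T = -21°C
T_parcel − T_env = -14.26 − (-21) = +6.74°C

+6.74°C (parcel warmer than environment)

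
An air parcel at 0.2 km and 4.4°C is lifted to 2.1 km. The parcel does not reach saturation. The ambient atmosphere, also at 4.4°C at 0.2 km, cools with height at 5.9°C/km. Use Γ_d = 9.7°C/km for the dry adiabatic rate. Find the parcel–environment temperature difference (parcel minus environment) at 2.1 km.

-7.22°C (parcel cooler than environment)

Parcel:
  200 → 2100 m (dry, 9.7°C/km): ΔT = -9.7 × 1.9 = -18.43°C → T = -14.03°C
Environment:
  200 → 2100 m (environment, 5.9°C/km): ΔT = -5.9 × 1.9 = -11.21°C → T = -6.81°C
T_parcel − T_env = -14.03 − (-6.81) = -7.22°C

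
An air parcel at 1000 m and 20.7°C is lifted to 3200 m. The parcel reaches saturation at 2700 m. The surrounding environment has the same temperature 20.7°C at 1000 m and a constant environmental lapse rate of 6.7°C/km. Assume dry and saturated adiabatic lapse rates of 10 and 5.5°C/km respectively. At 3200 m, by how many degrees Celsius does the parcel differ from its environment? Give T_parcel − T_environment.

Parcel:
  1000–2700 m, dry: Δz = 1.7 km ⇒ ΔT = -17°C; T = 3.7°C
  2700–3200 m, saturated: Δz = 0.5 km ⇒ ΔT = -2.75°C; T = 0.95°C
Environment:
  1000–3200 m, environment: Δz = 2.2 km ⇒ ΔT = -14.74°C; T = 5.96°C
T_parcel − T_env = 0.95 − 5.96 = -5.01°C

-5.01°C (parcel cooler than environment)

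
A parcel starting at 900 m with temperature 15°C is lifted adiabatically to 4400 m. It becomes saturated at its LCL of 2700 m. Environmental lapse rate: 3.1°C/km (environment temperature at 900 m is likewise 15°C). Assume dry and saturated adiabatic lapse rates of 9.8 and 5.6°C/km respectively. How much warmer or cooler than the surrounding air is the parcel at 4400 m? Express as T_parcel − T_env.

-16.31°C (parcel cooler than environment)

Parcel:
  Dry to 2700 m: -9.8 × 1.8 km = -17.64°C, so T = -2.64°C.
  Saturated to 4400 m: -5.6 × 1.7 km = -9.52°C, so T = -12.16°C.
Environment:
  Environment to 4400 m: -3.1 × 3.5 km = -10.85°C, so T = 4.15°C.
T_parcel − T_env = -12.16 − 4.15 = -16.31°C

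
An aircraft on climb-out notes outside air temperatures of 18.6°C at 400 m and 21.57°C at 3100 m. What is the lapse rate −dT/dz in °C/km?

-1.1°C/km

Γ = −ΔT/Δz = (18.6 − 21.57) / (3100 − 400) m
  = -2.97°C / 2.7 km = -1.1°C/km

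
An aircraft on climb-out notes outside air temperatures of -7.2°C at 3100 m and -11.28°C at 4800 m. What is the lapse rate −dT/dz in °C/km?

Γ = −ΔT/Δz = (-7.2 − (-11.28)) / (4800 − 3100) m
  = 4.08°C / 1.7 km = 2.4°C/km

2.4°C/km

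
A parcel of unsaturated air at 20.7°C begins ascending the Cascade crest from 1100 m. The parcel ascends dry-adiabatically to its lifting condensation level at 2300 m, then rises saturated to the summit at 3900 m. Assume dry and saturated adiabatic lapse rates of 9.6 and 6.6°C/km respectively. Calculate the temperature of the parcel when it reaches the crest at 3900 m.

-1.38°C

Dry to 2300 m: -9.6 × 1.2 km = -11.52°C, so T = 9.18°C.
Saturated to 3900 m: -6.6 × 1.6 km = -10.56°C, so T = -1.38°C.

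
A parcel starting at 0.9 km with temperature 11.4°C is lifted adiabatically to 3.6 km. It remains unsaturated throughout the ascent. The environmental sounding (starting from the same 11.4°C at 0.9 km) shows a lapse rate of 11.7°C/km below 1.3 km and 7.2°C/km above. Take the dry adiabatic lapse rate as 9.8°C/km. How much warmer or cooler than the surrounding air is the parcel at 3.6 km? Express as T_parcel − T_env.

-5.22°C (parcel cooler than environment)

Parcel:
  900 → 3600 m (dry, 9.8°C/km): ΔT = -9.8 × 2.7 = -26.46°C → T = -15.06°C
Environment:
  900 → 1300 m (environment, lower layer, 11.7°C/km): ΔT = -11.7 × 0.4 = -4.68°C → T = 6.72°C
  1300 → 3600 m (environment, upper layer, 7.2°C/km): ΔT = -7.2 × 2.3 = -16.56°C → T = -9.84°C
T_parcel − T_env = -15.06 − (-9.84) = -5.22°C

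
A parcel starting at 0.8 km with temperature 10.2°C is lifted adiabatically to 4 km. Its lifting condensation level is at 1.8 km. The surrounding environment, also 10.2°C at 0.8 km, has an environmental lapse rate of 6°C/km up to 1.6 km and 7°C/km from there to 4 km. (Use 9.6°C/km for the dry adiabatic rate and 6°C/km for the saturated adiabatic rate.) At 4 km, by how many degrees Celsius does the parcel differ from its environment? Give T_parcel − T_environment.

-1.2°C (parcel cooler than environment)

Parcel:
  From 800 m to 1800 m (dry): cools by 9.6 × 1 = 9.6°C, giving 0.6°C.
  From 1800 m to 4000 m (saturated): cools by 6 × 2.2 = 13.2°C, giving -12.6°C.
Environment:
  From 800 m to 1600 m (environment, lower layer): cools by 6 × 0.8 = 4.8°C, giving 5.4°C.
  From 1600 m to 4000 m (environment, upper layer): cools by 7 × 2.4 = 16.8°C, giving -11.4°C.
T_parcel − T_env = -12.6 − (-11.4) = -1.2°C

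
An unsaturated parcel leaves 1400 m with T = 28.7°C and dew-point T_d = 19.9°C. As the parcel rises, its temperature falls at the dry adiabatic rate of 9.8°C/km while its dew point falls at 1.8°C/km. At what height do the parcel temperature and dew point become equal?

T and T_d converge at 9.8 − 1.8 = 8°C per km
Height above start = (28.7 − 19.9) / 8 = 1.1 km
LCL altitude = 1400 m + 1100 m = 2500 m

2500 m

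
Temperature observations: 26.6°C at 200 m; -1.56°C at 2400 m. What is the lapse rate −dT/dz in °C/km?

Γ = −ΔT/Δz = (26.6 − (-1.56)) / (2400 − 200) m
  = 28.16°C / 2.2 km = 12.8°C/km

12.8°C/km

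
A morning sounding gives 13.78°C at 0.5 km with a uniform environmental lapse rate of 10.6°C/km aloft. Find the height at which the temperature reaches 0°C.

1.8 km

Height above start = (13.78 − 0) / 10.6 = 1.3 km
Altitude = 500 m + 1300 m = 1800 m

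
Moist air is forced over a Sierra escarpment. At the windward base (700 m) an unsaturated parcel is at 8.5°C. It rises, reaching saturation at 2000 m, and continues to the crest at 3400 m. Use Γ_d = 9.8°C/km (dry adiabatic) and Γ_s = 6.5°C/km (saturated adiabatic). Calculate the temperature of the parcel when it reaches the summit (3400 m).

Dry to 2000 m: -9.8 × 1.3 km = -12.74°C, so T = -4.24°C.
Saturated to 3400 m: -6.5 × 1.4 km = -9.1°C, so T = -13.34°C.

-13.34°C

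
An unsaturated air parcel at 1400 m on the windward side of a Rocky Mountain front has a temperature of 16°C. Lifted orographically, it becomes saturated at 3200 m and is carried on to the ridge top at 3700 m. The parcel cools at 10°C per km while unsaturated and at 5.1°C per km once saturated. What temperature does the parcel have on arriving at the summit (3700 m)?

-4.55°C

1400–3200 m, dry: Δz = 1.8 km ⇒ ΔT = -18°C; T = -2°C
3200–3700 m, saturated: Δz = 0.5 km ⇒ ΔT = -2.55°C; T = -4.55°C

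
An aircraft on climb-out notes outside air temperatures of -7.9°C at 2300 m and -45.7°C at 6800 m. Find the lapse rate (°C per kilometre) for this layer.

8.4°C/km

Γ = −ΔT/Δz = (-7.9 − (-45.7)) / (6800 − 2300) m
  = 37.8°C / 4.5 km = 8.4°C/km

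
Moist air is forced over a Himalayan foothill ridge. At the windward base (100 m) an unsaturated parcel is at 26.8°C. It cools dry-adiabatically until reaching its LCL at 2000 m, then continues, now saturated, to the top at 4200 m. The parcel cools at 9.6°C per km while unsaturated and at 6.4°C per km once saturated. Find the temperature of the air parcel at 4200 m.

-5.52°C

Dry to 2000 m: -9.6 × 1.9 km = -18.24°C, so T = 8.56°C.
Saturated to 4200 m: -6.4 × 2.2 km = -14.08°C, so T = -5.52°C.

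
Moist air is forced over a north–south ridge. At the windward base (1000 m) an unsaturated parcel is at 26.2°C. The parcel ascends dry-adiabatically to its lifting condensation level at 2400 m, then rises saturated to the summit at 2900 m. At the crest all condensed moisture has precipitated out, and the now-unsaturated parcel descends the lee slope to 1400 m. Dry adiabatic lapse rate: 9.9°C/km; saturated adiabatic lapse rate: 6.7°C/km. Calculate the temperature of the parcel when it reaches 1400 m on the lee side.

From 1000 m to 2400 m (dry): cools by 9.9 × 1.4 = 13.86°C, giving 12.34°C.
From 2400 m to 2900 m (saturated): cools by 6.7 × 0.5 = 3.35°C, giving 8.99°C.
From 2900 m to 1400 m (dry descent): warms by 9.9 × 1.5 = 14.85°C, giving 23.84°C.

23.84°C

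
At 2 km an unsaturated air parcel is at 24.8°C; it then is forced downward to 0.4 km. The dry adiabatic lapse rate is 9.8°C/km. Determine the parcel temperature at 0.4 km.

40.48°C

2000–400 m, dry adiabatic: Δz = 1.6 km ⇒ ΔT = +15.68°C; T = 40.48°C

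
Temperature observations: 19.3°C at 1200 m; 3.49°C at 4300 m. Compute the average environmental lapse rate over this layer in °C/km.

5.1°C/km

Γ = −ΔT/Δz = (19.3 − 3.49) / (4300 − 1200) m
  = 15.81°C / 3.1 km = 5.1°C/km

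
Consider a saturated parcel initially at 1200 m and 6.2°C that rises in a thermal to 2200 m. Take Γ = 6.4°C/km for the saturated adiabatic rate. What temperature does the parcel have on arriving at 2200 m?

-0.2°C

1200 → 2200 m (saturated adiabatic, 6.4°C/km): ΔT = -6.4 × 1 = -6.4°C → T = -0.2°C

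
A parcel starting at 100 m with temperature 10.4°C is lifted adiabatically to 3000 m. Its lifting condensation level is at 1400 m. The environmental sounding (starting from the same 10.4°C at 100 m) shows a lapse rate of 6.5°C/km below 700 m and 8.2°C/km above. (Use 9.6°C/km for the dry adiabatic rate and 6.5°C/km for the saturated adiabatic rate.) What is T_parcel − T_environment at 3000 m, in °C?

-0.12°C (parcel cooler than environment)

Parcel:
  Dry to 1400 m: -9.6 × 1.3 km = -12.48°C, so T = -2.08°C.
  Saturated to 3000 m: -6.5 × 1.6 km = -10.4°C, so T = -12.48°C.
Environment:
  Environment, lower layer to 700 m: -6.5 × 0.6 km = -3.9°C, so T = 6.5°C.
  Environment, upper layer to 3000 m: -8.2 × 2.3 km = -18.86°C, so T = -12.36°C.
T_parcel − T_env = -12.48 − (-12.36) = -0.12°C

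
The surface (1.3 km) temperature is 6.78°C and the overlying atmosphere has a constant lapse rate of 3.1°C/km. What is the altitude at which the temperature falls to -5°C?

Height above start = (6.78 − (-5)) / 3.1 = 3.8 km
Altitude = 1300 m + 3800 m = 5100 m

5.1 km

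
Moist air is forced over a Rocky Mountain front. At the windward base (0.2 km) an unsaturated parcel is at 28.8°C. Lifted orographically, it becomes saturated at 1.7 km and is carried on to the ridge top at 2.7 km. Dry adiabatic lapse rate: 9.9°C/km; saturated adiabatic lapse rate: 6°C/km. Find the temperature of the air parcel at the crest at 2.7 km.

From 200 m to 1700 m (dry): cools by 9.9 × 1.5 = 14.85°C, giving 13.95°C.
From 1700 m to 2700 m (saturated): cools by 6 × 1 = 6°C, giving 7.95°C.

7.95°C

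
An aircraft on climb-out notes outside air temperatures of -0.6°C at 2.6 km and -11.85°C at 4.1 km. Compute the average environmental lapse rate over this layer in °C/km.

7.5°C/km

Γ = −ΔT/Δz = (-0.6 − (-11.85)) / (4100 − 2600) m
  = 11.25°C / 1.5 km = 7.5°C/km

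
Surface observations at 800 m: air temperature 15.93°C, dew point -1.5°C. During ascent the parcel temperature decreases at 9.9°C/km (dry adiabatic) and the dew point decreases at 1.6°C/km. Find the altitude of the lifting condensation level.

2900 m

T and T_d converge at 9.9 − 1.6 = 8.3°C per km
Height above start = (15.93 − (-1.5)) / 8.3 = 2.1 km
LCL altitude = 800 m + 2100 m = 2900 m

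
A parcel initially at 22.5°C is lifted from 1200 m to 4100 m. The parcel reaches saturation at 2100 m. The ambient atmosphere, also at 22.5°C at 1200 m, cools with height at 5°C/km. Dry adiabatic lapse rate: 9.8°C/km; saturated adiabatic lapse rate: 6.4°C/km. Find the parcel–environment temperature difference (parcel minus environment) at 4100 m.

-7.12°C (parcel cooler than environment)

Parcel:
  Dry to 2100 m: -9.8 × 0.9 km = -8.82°C, so T = 13.68°C.
  Saturated to 4100 m: -6.4 × 2 km = -12.8°C, so T = 0.88°C.
Environment:
  Environment to 4100 m: -5 × 2.9 km = -14.5°C, so T = 8°C.
T_parcel − T_env = 0.88 − 8 = -7.12°C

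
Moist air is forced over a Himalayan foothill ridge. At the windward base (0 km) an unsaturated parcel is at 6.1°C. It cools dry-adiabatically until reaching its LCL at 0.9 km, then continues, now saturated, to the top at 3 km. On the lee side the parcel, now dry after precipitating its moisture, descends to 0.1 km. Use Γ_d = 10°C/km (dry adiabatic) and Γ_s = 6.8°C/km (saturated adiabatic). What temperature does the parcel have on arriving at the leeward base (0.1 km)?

11.82°C

0–900 m, dry: Δz = 0.9 km ⇒ ΔT = -9°C; T = -2.9°C
900–3000 m, saturated: Δz = 2.1 km ⇒ ΔT = -14.28°C; T = -17.18°C
3000–100 m, dry descent: Δz = 2.9 km ⇒ ΔT = +29°C; T = 11.82°C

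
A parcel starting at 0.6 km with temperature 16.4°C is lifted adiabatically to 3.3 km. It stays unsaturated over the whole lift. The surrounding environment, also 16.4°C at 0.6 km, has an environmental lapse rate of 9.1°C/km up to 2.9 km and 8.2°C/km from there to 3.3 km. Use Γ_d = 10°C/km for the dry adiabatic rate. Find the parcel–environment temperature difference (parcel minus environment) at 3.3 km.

-2.79°C (parcel cooler than environment)

Parcel:
  Dry to 3300 m: -10 × 2.7 km = -27°C, so T = -10.6°C.
Environment:
  Environment, lower layer to 2900 m: -9.1 × 2.3 km = -20.93°C, so T = -4.53°C.
  Environment, upper layer to 3300 m: -8.2 × 0.4 km = -3.28°C, so T = -7.81°C.
T_parcel − T_env = -10.6 − (-7.81) = -2.79°C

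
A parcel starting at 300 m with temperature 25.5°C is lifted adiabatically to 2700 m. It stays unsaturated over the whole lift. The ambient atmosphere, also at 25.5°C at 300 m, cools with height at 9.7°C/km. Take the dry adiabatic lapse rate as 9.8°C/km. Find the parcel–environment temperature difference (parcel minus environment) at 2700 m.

Parcel:
  Dry to 2700 m: -9.8 × 2.4 km = -23.52°C, so T = 1.98°C.
Environment:
  Environment to 2700 m: -9.7 × 2.4 km = -23.28°C, so T = 2.22°C.
T_parcel − T_env = 1.98 − 2.22 = -0.24°C

-0.24°C (parcel cooler than environment)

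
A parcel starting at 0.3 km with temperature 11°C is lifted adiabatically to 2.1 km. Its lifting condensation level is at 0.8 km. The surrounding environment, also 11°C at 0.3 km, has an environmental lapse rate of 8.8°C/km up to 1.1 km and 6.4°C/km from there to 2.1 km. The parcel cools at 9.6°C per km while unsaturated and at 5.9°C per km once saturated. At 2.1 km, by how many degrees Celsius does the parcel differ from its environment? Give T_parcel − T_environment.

+0.97°C (parcel warmer than environment)

Parcel:
  300 → 800 m (dry, 9.6°C/km): ΔT = -9.6 × 0.5 = -4.8°C → T = 6.2°C
  800 → 2100 m (saturated, 5.9°C/km): ΔT = -5.9 × 1.3 = -7.67°C → T = -1.47°C
Environment:
  300 → 1100 m (environment, lower layer, 8.8°C/km): ΔT = -8.8 × 0.8 = -7.04°C → T = 3.96°C
  1100 → 2100 m (environment, upper layer, 6.4°C/km): ΔT = -6.4 × 1 = -6.4°C → T = -2.44°C
T_parcel − T_env = -1.47 − (-2.44) = +0.97°C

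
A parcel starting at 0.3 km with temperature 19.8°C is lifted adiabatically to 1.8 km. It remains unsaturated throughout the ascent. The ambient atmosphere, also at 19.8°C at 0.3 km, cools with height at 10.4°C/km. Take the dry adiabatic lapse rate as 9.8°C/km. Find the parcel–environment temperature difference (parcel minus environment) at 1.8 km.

Parcel:
  300–1800 m, dry: Δz = 1.5 km ⇒ ΔT = -14.7°C; T = 5.1°C
Environment:
  300–1800 m, environment: Δz = 1.5 km ⇒ ΔT = -15.6°C; T = 4.2°C
T_parcel − T_env = 5.1 − 4.2 = +0.9°C

+0.9°C (parcel warmer than environment)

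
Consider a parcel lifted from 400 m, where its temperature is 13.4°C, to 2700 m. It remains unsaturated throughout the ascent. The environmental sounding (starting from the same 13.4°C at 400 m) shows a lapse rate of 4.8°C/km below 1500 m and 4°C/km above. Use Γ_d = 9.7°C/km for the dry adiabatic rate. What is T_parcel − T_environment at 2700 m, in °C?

Parcel:
  400 → 2700 m (dry, 9.7°C/km): ΔT = -9.7 × 2.3 = -22.31°C → T = -8.91°C
Environment:
  400 → 1500 m (environment, lower layer, 4.8°C/km): ΔT = -4.8 × 1.1 = -5.28°C → T = 8.12°C
  1500 → 2700 m (environment, upper layer, 4°C/km): ΔT = -4 × 1.2 = -4.8°C → T = 3.32°C
T_parcel − T_env = -8.91 − 3.32 = -12.23°C

-12.23°C (parcel cooler than environment)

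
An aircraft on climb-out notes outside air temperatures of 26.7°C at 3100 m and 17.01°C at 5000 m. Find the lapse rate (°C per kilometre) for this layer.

Γ = −ΔT/Δz = (26.7 − 17.01) / (5000 − 3100) m
  = 9.69°C / 1.9 km = 5.1°C/km

5.1°C/km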